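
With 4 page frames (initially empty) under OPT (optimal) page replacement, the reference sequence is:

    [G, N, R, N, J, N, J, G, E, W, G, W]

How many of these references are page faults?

6

G: fault, frames (G)
N: fault, frames (G N)
R: fault, frames (G N R)
N: hit
J: fault, frames (G N R J)
N: hit
J: hit
G: hit
E: fault, evict J, frames (G N R E)
W: fault, evict E, frames (G N R W)
G: hit
W: hit
Page faults: 6.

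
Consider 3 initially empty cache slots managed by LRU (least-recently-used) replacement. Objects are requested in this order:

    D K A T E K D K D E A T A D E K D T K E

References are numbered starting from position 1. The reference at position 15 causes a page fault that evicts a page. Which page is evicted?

T

pos 1: D → miss, frames [D]
pos 2: K → miss, frames [D, K]
pos 3: A → miss, frames [D, K, A]
pos 4: T → miss, evict D, frames [K, A, T]
pos 5: E → miss, evict K, frames [A, T, E]
pos 6: K → miss, evict A, frames [T, E, K]
pos 7: D → miss, evict T, frames [E, K, D]
pos 8: K → hit
pos 9: D → hit
pos 10: E → hit
pos 11: A → miss, evict K, frames [D, E, A]
pos 12: T → miss, evict D, frames [E, A, T]
pos 13: A → hit
pos 14: D → miss, evict E, frames [T, A, D]
pos 15: E → miss, evict T, frames [A, D, E]
At position 15, page T is evicted.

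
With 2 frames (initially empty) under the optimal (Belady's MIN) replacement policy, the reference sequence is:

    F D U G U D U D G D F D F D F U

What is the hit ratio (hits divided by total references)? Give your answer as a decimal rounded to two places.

F → fault, frames (F)
D → fault, frames (F D)
U → fault, evict F, frames (D U)
G → fault, evict D, frames (U G)
U → hit
D → fault, evict G, frames (U D)
U → hit
D → hit
G → fault, evict U, frames (D G)
D → hit
F → fault, evict G, frames (D F)
D → hit
F → hit
D → hit
F → hit
U → fault, evict F, frames (D U)
Hits: 8 of 16 references → 8/16 = 0.5000.

0.50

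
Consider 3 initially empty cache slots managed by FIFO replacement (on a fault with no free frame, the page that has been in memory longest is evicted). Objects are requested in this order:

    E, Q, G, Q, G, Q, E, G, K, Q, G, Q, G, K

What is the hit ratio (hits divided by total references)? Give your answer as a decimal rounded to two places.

E → miss, frames (E)
Q → miss, frames (E Q)
G → miss, frames (E Q G)
Q → hit
G → hit
Q → hit
E → hit
G → hit
K → miss, evict E, frames (Q G K)
Q → hit
G → hit
Q → hit
G → hit
K → hit
Hits: 10 of 14 references → 10/14 = 0.7143.

0.71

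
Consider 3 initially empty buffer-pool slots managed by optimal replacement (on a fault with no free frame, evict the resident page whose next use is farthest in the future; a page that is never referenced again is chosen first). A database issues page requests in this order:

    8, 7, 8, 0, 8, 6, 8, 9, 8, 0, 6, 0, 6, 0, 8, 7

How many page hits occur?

8: fault, frames {8}
7: fault, frames {8,7}
8: hit
0: fault, frames {8,7,0}
8: hit
6: fault, evict 7, frames {8,0,6}
8: hit
9: fault, evict 6, frames {8,0,9}
8: hit
0: hit
6: fault, evict 9, frames {8,0,6}
0: hit
6: hit
0: hit
8: hit
7: fault, evict 6, frames {8,0,7}
Hits: 9.

9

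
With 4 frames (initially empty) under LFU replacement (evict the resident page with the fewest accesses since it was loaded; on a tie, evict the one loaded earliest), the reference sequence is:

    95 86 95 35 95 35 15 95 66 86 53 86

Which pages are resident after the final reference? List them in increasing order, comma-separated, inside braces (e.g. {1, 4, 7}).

{35, 53, 86, 95}

95: miss, frames (95)
86: miss, frames (95 86)
95: hit
35: miss, frames (95 86 35)
95: hit
35: hit
15: miss, frames (95 86 35 15)
95: hit
66: miss, evict 86, frames (95 35 15 66)
86: miss, evict 15, frames (95 35 66 86)
53: miss, evict 66, frames (95 35 86 53)
86: hit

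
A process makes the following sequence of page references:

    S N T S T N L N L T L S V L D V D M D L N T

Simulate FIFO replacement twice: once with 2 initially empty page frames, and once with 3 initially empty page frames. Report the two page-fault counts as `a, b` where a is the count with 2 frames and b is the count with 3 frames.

17, 11

2 frames: F F F F . F F . . F . F F F F F . F F F F F → 17 faults.
3 frames: F F F . . . F . . . . F F . F . . F . F F F → 11 faults.
11 < 17: adding a frame reduced faults, as is typical.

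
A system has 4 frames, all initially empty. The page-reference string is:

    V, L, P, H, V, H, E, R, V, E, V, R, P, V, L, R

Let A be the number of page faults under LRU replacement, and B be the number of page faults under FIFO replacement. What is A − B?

Under LRU: F F F F . . F F . . . . F . F . → 8 faults.
Under FIFO: F F F F . . F F F . . . F . F . → 9 faults.
A − B = 8 − 9 = -1.

-1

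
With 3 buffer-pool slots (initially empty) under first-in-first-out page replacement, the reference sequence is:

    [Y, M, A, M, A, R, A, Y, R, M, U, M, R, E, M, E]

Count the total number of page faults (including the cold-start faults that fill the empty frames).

Y: miss, frames (Y)
M: miss, frames (Y M)
A: miss, frames (Y M A)
M: hit
A: hit
R: miss, evict Y, frames (M A R)
A: hit
Y: miss, evict M, frames (A R Y)
R: hit
M: miss, evict A, frames (R Y M)
U: miss, evict R, frames (Y M U)
M: hit
R: miss, evict Y, frames (M U R)
E: miss, evict M, frames (U R E)
M: miss, evict U, frames (R E M)
E: hit
Page faults: 10.

10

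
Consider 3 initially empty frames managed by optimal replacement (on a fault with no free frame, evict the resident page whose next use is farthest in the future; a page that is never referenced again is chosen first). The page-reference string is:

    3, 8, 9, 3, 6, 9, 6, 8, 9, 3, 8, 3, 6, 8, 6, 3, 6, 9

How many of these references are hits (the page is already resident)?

12

3: miss, frames (3)
8: miss, frames (3 8)
9: miss, frames (3 8 9)
3: hit
6: miss, evict 3, frames (8 9 6)
9: hit
6: hit
8: hit
9: hit
3: miss, evict 9, frames (8 6 3)
8: hit
3: hit
6: hit
8: hit
6: hit
3: hit
6: hit
9: miss, evict 3, frames (8 6 9)
Hits: 12.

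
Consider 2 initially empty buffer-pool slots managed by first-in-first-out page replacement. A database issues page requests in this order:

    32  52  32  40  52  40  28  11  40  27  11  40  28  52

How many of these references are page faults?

32 → fault, frames [32]
52 → fault, frames [32, 52]
32 → hit
40 → fault, evict 32, frames [52, 40]
52 → hit
40 → hit
28 → fault, evict 52, frames [40, 28]
11 → fault, evict 40, frames [28, 11]
40 → fault, evict 28, frames [11, 40]
27 → fault, evict 11, frames [40, 27]
11 → fault, evict 40, frames [27, 11]
40 → fault, evict 27, frames [11, 40]
28 → fault, evict 11, frames [40, 28]
52 → fault, evict 40, frames [28, 52]
Page faults: 11.

11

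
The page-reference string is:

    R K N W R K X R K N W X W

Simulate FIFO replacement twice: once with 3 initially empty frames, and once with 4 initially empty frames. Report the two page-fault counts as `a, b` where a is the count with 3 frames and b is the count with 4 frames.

9, 10

3 frames: F F F F F F F . . F F . . → 9 faults.
4 frames: F F F F . . F F F F F F . → 10 faults.
10 > 9: adding a frame increased faults — Belady's anomaly.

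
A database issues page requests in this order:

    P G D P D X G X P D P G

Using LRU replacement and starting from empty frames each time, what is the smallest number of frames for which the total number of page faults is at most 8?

f=1: 12 faults
f=2: 9 faults
f=3: 8 faults
f=4: 4 faults
Smallest f with faults ≤ 8 is 3.

3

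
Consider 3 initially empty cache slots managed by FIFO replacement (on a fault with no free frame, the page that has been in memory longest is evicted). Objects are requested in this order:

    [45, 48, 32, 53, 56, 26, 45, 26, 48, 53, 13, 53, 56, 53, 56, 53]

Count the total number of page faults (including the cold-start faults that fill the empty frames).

11

45 → miss, frames (45)
48 → miss, frames (45 48)
32 → miss, frames (45 48 32)
53 → miss, evict 45, frames (48 32 53)
56 → miss, evict 48, frames (32 53 56)
26 → miss, evict 32, frames (53 56 26)
45 → miss, evict 53, frames (56 26 45)
26 → hit
48 → miss, evict 56, frames (26 45 48)
53 → miss, evict 26, frames (45 48 53)
13 → miss, evict 45, frames (48 53 13)
53 → hit
56 → miss, evict 48, frames (53 13 56)
53 → hit
56 → hit
53 → hit
Page faults: 11.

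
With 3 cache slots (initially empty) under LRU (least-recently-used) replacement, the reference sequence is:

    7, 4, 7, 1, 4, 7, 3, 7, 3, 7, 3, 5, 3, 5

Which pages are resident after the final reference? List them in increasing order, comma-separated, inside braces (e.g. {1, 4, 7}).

{3, 5, 7}

7 -> fault, frames {7}
4 -> fault, frames {7,4}
7 -> hit
1 -> fault, frames {4,7,1}
4 -> hit
7 -> hit
3 -> fault, evict 1, frames {4,7,3}
7 -> hit
3 -> hit
7 -> hit
3 -> hit
5 -> fault, evict 4, frames {7,3,5}
3 -> hit
5 -> hit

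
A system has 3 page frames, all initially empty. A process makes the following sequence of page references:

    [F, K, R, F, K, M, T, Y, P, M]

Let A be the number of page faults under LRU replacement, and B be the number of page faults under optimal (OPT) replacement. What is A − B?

1

Under LRU: F F F . . F F F F F → 8 faults.
Under OPT: F F F . . F F F F . → 7 faults.
A − B = 8 − 7 = 1.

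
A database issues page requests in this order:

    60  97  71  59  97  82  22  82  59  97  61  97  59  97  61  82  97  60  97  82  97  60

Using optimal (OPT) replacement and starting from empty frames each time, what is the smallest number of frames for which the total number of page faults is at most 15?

f=1: 22 faults
f=2: 15 faults
f=3: 10 faults
f=4: 8 faults
f=5: 7 faults
f=6: 7 faults
f=7: 7 faults
Smallest f with faults ≤ 15 is 2.

2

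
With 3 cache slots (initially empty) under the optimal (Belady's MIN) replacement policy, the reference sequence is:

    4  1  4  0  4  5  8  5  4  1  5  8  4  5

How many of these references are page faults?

4 → fault, frames {4}
1 → fault, frames {4,1}
4 → hit
0 → fault, frames {4,1,0}
4 → hit
5 → fault, evict 0, frames {4,1,5}
8 → fault, evict 1, frames {4,5,8}
5 → hit
4 → hit
1 → fault, evict 4, frames {5,8,1}
5 → hit
8 → hit
4 → fault, evict 1, frames {5,8,4}
5 → hit
Page faults: 7.

7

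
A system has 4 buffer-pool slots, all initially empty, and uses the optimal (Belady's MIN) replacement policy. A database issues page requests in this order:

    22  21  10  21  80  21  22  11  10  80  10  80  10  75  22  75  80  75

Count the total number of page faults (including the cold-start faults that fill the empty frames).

22: miss, frames {22}
21: miss, frames {22,21}
10: miss, frames {22,21,10}
21: hit
80: miss, frames {22,21,10,80}
21: hit
22: hit
11: miss, evict 21, frames {22,10,80,11}
10: hit
80: hit
10: hit
80: hit
10: hit
75: miss, evict 11, frames {22,10,80,75}
22: hit
75: hit
80: hit
75: hit
Page faults: 6.

6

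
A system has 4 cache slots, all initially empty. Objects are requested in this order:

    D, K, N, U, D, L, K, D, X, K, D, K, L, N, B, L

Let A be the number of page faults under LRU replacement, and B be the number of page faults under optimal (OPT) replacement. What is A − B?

1

Under LRU: F F F F . F F . F . . . . F F . → 9 faults.
Under OPT: F F F F . F . . F . . . . F F . → 8 faults.
A − B = 9 − 8 = 1.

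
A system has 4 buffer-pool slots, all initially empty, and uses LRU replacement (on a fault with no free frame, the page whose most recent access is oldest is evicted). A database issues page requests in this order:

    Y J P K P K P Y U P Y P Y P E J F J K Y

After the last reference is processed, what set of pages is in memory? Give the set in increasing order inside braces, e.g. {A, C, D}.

{F, J, K, Y}

Y -> fault, frames {Y}
J -> fault, frames {Y,J}
P -> fault, frames {Y,J,P}
K -> fault, frames {Y,J,P,K}
P -> hit
K -> hit
P -> hit
Y -> hit
U -> fault, evict J, frames {K,P,Y,U}
P -> hit
Y -> hit
P -> hit
Y -> hit
P -> hit
E -> fault, evict K, frames {U,Y,P,E}
J -> fault, evict U, frames {Y,P,E,J}
F -> fault, evict Y, frames {P,E,J,F}
J -> hit
K -> fault, evict P, frames {E,F,J,K}
Y -> fault, evict E, frames {F,J,K,Y}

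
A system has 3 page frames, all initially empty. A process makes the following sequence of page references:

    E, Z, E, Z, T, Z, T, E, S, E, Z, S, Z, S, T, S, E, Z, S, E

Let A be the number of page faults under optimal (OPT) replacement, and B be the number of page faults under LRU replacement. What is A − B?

Under OPT: F F . . F . . . F . . . . . F . . F . . → 6 faults.
Under LRU: F F . . F . . . F . F . . . F . F F . . → 8 faults.
A − B = 6 − 8 = -2.

-2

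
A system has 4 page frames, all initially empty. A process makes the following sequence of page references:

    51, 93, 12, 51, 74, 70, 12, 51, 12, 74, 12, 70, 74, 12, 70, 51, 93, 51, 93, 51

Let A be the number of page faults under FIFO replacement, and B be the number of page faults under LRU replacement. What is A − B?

Under FIFO: F F F . F F . F . . . . . . . . F . . . → 7 faults.
Under LRU: F F F . F F . . . . . . . . . . F . . . → 6 faults.
A − B = 7 − 6 = 1.

1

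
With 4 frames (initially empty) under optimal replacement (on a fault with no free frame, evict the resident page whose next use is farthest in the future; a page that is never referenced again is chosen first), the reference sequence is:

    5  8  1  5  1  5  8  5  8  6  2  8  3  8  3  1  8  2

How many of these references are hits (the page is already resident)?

12

5 -> miss, frames {5}
8 -> miss, frames {5,8}
1 -> miss, frames {5,8,1}
5 -> hit
1 -> hit
5 -> hit
8 -> hit
5 -> hit
8 -> hit
6 -> miss, frames {5,8,1,6}
2 -> miss, evict 6, frames {5,8,1,2}
8 -> hit
3 -> miss, evict 5, frames {8,1,2,3}
8 -> hit
3 -> hit
1 -> hit
8 -> hit
2 -> hit
Hits: 12.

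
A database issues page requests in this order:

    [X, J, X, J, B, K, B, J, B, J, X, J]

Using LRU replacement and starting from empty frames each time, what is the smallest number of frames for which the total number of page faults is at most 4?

f=1: 12 faults
f=2: 6 faults
f=3: 5 faults
f=4: 4 faults
Smallest f with faults ≤ 4 is 4.

4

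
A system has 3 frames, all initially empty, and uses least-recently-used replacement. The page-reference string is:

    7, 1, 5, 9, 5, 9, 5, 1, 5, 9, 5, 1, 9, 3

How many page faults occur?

7 → miss, frames [7]
1 → miss, frames [7, 1]
5 → miss, frames [7, 1, 5]
9 → miss, evict 7, frames [1, 5, 9]
5 → hit
9 → hit
5 → hit
1 → hit
5 → hit
9 → hit
5 → hit
1 → hit
9 → hit
3 → miss, evict 5, frames [1, 9, 3]
Page faults: 5.

5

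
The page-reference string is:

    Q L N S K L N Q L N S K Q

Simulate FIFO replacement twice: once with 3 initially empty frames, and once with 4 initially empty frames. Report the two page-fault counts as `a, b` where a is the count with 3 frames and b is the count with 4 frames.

10, 11

3 frames: F F F F F F F F . . F F . → 10 faults.
4 frames: F F F F F . . F F F F F F → 11 faults.
11 > 10: adding a frame increased faults — Belady's anomaly.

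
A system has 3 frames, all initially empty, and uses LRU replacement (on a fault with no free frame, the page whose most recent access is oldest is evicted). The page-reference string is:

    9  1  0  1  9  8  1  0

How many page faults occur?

5

9 → fault, frames {9}
1 → fault, frames {9,1}
0 → fault, frames {9,1,0}
1 → hit
9 → hit
8 → fault, evict 0, frames {1,9,8}
1 → hit
0 → fault, evict 9, frames {8,1,0}
Page faults: 5.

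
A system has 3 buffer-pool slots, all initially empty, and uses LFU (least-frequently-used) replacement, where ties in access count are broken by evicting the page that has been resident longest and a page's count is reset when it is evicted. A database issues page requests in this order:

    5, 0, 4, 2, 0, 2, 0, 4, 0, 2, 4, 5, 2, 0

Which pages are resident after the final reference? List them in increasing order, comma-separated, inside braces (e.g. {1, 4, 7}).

{0, 2, 5}

5 -> fault, frames (5)
0 -> fault, frames (5 0)
4 -> fault, frames (5 0 4)
2 -> fault, evict 5, frames (0 4 2)
0 -> hit
2 -> hit
0 -> hit
4 -> hit
0 -> hit
2 -> hit
4 -> hit
5 -> fault, evict 4, frames (0 2 5)
2 -> hit
0 -> hit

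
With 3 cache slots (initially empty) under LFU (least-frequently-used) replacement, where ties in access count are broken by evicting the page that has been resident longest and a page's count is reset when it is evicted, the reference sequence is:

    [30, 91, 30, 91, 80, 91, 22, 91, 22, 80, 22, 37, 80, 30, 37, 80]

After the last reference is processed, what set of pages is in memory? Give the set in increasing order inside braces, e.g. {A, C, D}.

{22, 80, 91}

30 -> fault, frames [30]
91 -> fault, frames [30, 91]
30 -> hit
91 -> hit
80 -> fault, frames [30, 91, 80]
91 -> hit
22 -> fault, evict 80, frames [30, 91, 22]
91 -> hit
22 -> hit
80 -> fault, evict 30, frames [91, 22, 80]
22 -> hit
37 -> fault, evict 80, frames [91, 22, 37]
80 -> fault, evict 37, frames [91, 22, 80]
30 -> fault, evict 80, frames [91, 22, 30]
37 -> fault, evict 30, frames [91, 22, 37]
80 -> fault, evict 37, frames [91, 22, 80]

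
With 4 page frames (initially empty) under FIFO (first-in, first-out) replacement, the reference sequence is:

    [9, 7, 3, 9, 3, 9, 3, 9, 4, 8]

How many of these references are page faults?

9 → miss, frames [9]
7 → miss, frames [9, 7]
3 → miss, frames [9, 7, 3]
9 → hit
3 → hit
9 → hit
3 → hit
9 → hit
4 → miss, frames [9, 7, 3, 4]
8 → miss, evict 9, frames [7, 3, 4, 8]
Page faults: 5.

5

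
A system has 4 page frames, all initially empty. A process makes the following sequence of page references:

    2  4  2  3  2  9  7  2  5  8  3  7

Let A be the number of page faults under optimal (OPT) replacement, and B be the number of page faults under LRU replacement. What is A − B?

Under OPT: F F . F . F F . F F . . → 7 faults.
Under LRU: F F . F . F F . F F F F → 9 faults.
A − B = 7 − 9 = -2.

-2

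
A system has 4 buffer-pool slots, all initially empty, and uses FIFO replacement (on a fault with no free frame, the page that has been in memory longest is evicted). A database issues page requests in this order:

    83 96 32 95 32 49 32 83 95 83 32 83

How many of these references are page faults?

6

83 → fault, frames (83)
96 → fault, frames (83 96)
32 → fault, frames (83 96 32)
95 → fault, frames (83 96 32 95)
32 → hit
49 → fault, evict 83, frames (96 32 95 49)
32 → hit
83 → fault, evict 96, frames (32 95 49 83)
95 → hit
83 → hit
32 → hit
83 → hit
Page faults: 6.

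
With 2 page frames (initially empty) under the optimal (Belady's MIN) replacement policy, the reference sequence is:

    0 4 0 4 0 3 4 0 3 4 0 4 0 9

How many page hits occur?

0 -> miss, frames (0)
4 -> miss, frames (0 4)
0 -> hit
4 -> hit
0 -> hit
3 -> miss, evict 0, frames (4 3)
4 -> hit
0 -> miss, evict 4, frames (3 0)
3 -> hit
4 -> miss, evict 3, frames (0 4)
0 -> hit
4 -> hit
0 -> hit
9 -> miss, evict 4, frames (0 9)
Hits: 8.

8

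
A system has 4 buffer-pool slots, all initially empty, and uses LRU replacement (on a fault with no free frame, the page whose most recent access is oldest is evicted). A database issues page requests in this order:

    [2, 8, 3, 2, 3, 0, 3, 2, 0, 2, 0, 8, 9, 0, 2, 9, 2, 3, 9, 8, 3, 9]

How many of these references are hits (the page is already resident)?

2 → miss, frames [2]
8 → miss, frames [2, 8]
3 → miss, frames [2, 8, 3]
2 → hit
3 → hit
0 → miss, frames [8, 2, 3, 0]
3 → hit
2 → hit
0 → hit
2 → hit
0 → hit
8 → hit
9 → miss, evict 3, frames [2, 0, 8, 9]
0 → hit
2 → hit
9 → hit
2 → hit
3 → miss, evict 8, frames [0, 9, 2, 3]
9 → hit
8 → miss, evict 0, frames [2, 3, 9, 8]
3 → hit
9 → hit
Hits: 15.

15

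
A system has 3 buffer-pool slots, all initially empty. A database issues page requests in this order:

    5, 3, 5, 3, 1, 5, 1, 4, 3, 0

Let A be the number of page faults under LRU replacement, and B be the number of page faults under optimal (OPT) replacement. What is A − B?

1

Under LRU: F F . . F . . F F F → 6 faults.
Under OPT: F F . . F . . F . F → 5 faults.
A − B = 6 − 5 = 1.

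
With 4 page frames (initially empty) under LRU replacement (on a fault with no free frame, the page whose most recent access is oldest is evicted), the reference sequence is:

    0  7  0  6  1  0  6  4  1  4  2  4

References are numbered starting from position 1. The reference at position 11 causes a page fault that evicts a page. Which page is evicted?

pos 1: 0 → fault, frames {0}
pos 2: 7 → fault, frames {0,7}
pos 3: 0 → hit
pos 4: 6 → fault, frames {7,0,6}
pos 5: 1 → fault, frames {7,0,6,1}
pos 6: 0 → hit
pos 7: 6 → hit
pos 8: 4 → fault, evict 7, frames {1,0,6,4}
pos 9: 1 → hit
pos 10: 4 → hit
pos 11: 2 → fault, evict 0, frames {6,1,4,2}
At position 11, page 0 is evicted.

0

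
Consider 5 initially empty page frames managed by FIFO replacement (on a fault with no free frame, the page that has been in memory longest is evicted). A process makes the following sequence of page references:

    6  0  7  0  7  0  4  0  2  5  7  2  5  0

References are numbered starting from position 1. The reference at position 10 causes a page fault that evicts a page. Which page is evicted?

6

pos 1: 6 -> fault, frames {6}
pos 2: 0 -> fault, frames {6,0}
pos 3: 7 -> fault, frames {6,0,7}
pos 4: 0 -> hit
pos 5: 7 -> hit
pos 6: 0 -> hit
pos 7: 4 -> fault, frames {6,0,7,4}
pos 8: 0 -> hit
pos 9: 2 -> fault, frames {6,0,7,4,2}
pos 10: 5 -> fault, evict 6, frames {0,7,4,2,5}
At position 10, page 6 is evicted.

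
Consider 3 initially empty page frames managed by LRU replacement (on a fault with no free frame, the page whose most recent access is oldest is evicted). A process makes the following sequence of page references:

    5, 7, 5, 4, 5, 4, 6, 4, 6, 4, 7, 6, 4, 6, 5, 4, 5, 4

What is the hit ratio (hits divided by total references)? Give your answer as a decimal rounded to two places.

5 -> miss, frames {5}
7 -> miss, frames {5,7}
5 -> hit
4 -> miss, frames {7,5,4}
5 -> hit
4 -> hit
6 -> miss, evict 7, frames {5,4,6}
4 -> hit
6 -> hit
4 -> hit
7 -> miss, evict 5, frames {6,4,7}
6 -> hit
4 -> hit
6 -> hit
5 -> miss, evict 7, frames {4,6,5}
4 -> hit
5 -> hit
4 -> hit
Hits: 12 of 18 references → 12/18 = 0.6667.

0.67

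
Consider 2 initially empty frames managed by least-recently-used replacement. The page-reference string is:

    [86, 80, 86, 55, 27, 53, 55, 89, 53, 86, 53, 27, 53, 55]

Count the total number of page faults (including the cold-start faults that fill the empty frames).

11

86 → miss, frames [86]
80 → miss, frames [86, 80]
86 → hit
55 → miss, evict 80, frames [86, 55]
27 → miss, evict 86, frames [55, 27]
53 → miss, evict 55, frames [27, 53]
55 → miss, evict 27, frames [53, 55]
89 → miss, evict 53, frames [55, 89]
53 → miss, evict 55, frames [89, 53]
86 → miss, evict 89, frames [53, 86]
53 → hit
27 → miss, evict 86, frames [53, 27]
53 → hit
55 → miss, evict 27, frames [53, 55]
Page faults: 11.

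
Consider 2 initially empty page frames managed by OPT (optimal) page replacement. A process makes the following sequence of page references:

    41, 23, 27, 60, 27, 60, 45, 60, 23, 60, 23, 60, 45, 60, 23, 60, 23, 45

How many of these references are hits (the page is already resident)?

9

41: miss, frames (41)
23: miss, frames (41 23)
27: miss, evict 41, frames (23 27)
60: miss, evict 23, frames (27 60)
27: hit
60: hit
45: miss, evict 27, frames (60 45)
60: hit
23: miss, evict 45, frames (60 23)
60: hit
23: hit
60: hit
45: miss, evict 23, frames (60 45)
60: hit
23: miss, evict 45, frames (60 23)
60: hit
23: hit
45: miss, evict 23, frames (60 45)
Hits: 9.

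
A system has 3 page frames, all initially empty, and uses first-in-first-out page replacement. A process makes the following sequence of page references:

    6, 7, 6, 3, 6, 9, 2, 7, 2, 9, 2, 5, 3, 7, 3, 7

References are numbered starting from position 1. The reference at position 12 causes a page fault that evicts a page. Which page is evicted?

pos 1: 6 -> fault, frames {6}
pos 2: 7 -> fault, frames {6,7}
pos 3: 6 -> hit
pos 4: 3 -> fault, frames {6,7,3}
pos 5: 6 -> hit
pos 6: 9 -> fault, evict 6, frames {7,3,9}
pos 7: 2 -> fault, evict 7, frames {3,9,2}
pos 8: 7 -> fault, evict 3, frames {9,2,7}
pos 9: 2 -> hit
pos 10: 9 -> hit
pos 11: 2 -> hit
pos 12: 5 -> fault, evict 9, frames {2,7,5}
At position 12, page 9 is evicted.

9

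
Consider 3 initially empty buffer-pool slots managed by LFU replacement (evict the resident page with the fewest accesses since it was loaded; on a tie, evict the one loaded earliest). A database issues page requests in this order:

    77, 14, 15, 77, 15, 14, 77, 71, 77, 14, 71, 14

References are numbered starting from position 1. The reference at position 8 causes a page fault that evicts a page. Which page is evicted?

pos 1: 77: miss, frames (77)
pos 2: 14: miss, frames (77 14)
pos 3: 15: miss, frames (77 14 15)
pos 4: 77: hit
pos 5: 15: hit
pos 6: 14: hit
pos 7: 77: hit
pos 8: 71: miss, evict 14, frames (77 15 71)
At position 8, page 14 is evicted.

14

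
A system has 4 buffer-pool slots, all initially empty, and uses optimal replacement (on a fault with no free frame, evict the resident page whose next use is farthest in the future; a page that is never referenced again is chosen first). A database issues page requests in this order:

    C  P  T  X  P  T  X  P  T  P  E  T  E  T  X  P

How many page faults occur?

C -> miss, frames (C)
P -> miss, frames (C P)
T -> miss, frames (C P T)
X -> miss, frames (C P T X)
P -> hit
T -> hit
X -> hit
P -> hit
T -> hit
P -> hit
E -> miss, evict C, frames (P T X E)
T -> hit
E -> hit
T -> hit
X -> hit
P -> hit
Page faults: 5.

5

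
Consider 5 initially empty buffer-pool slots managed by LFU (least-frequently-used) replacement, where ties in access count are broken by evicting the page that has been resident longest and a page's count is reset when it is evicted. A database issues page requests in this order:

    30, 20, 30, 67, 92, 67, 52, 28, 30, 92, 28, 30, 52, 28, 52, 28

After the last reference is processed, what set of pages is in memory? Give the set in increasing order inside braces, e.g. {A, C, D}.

{28, 30, 52, 67, 92}

30 → miss, frames (30)
20 → miss, frames (30 20)
30 → hit
67 → miss, frames (30 20 67)
92 → miss, frames (30 20 67 92)
67 → hit
52 → miss, frames (30 20 67 92 52)
28 → miss, evict 20, frames (30 67 92 52 28)
30 → hit
92 → hit
28 → hit
30 → hit
52 → hit
28 → hit
52 → hit
28 → hit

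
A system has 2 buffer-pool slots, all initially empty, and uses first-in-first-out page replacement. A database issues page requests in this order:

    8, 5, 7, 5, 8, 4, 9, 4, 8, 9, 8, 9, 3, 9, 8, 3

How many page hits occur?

8 → fault, frames (8)
5 → fault, frames (8 5)
7 → fault, evict 8, frames (5 7)
5 → hit
8 → fault, evict 5, frames (7 8)
4 → fault, evict 7, frames (8 4)
9 → fault, evict 8, frames (4 9)
4 → hit
8 → fault, evict 4, frames (9 8)
9 → hit
8 → hit
9 → hit
3 → fault, evict 9, frames (8 3)
9 → fault, evict 8, frames (3 9)
8 → fault, evict 3, frames (9 8)
3 → fault, evict 9, frames (8 3)
Hits: 5.

5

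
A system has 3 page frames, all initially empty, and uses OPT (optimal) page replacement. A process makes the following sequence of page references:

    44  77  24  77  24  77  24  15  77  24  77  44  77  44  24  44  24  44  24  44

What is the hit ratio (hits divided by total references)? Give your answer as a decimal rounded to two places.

0.75

44 -> fault, frames (44)
77 -> fault, frames (44 77)
24 -> fault, frames (44 77 24)
77 -> hit
24 -> hit
77 -> hit
24 -> hit
15 -> fault, evict 44, frames (77 24 15)
77 -> hit
24 -> hit
77 -> hit
44 -> fault, evict 15, frames (77 24 44)
77 -> hit
44 -> hit
24 -> hit
44 -> hit
24 -> hit
44 -> hit
24 -> hit
44 -> hit
Hits: 15 of 20 references → 15/20 = 0.7500.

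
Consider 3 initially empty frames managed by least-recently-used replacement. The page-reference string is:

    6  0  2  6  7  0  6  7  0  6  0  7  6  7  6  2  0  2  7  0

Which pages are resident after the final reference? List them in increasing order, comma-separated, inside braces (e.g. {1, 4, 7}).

{0, 2, 7}

6 → fault, frames {6}
0 → fault, frames {6,0}
2 → fault, frames {6,0,2}
6 → hit
7 → fault, evict 0, frames {2,6,7}
0 → fault, evict 2, frames {6,7,0}
6 → hit
7 → hit
0 → hit
6 → hit
0 → hit
7 → hit
6 → hit
7 → hit
6 → hit
2 → fault, evict 0, frames {7,6,2}
0 → fault, evict 7, frames {6,2,0}
2 → hit
7 → fault, evict 6, frames {0,2,7}
0 → hit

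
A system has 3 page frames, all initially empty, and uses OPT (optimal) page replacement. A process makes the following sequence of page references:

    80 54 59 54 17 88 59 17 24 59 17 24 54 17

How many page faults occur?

7

80 -> miss, frames [80]
54 -> miss, frames [80, 54]
59 -> miss, frames [80, 54, 59]
54 -> hit
17 -> miss, evict 80, frames [54, 59, 17]
88 -> miss, evict 54, frames [59, 17, 88]
59 -> hit
17 -> hit
24 -> miss, evict 88, frames [59, 17, 24]
59 -> hit
17 -> hit
24 -> hit
54 -> miss, evict 24, frames [59, 17, 54]
17 -> hit
Page faults: 7.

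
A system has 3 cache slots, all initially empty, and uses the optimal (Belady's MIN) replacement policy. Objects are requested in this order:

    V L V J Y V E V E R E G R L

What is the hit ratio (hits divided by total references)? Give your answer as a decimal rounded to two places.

V → miss, frames (V)
L → miss, frames (V L)
V → hit
J → miss, frames (V L J)
Y → miss, evict J, frames (V L Y)
V → hit
E → miss, evict Y, frames (V L E)
V → hit
E → hit
R → miss, evict V, frames (L E R)
E → hit
G → miss, evict E, frames (L R G)
R → hit
L → hit
Hits: 7 of 14 references → 7/14 = 0.5000.

0.50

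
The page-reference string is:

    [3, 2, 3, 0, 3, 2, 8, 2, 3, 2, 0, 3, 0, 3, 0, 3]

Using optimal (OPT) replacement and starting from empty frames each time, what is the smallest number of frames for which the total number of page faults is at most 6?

3

f=1: 16 faults
f=2: 7 faults
f=3: 5 faults
f=4: 4 faults
Smallest f with faults ≤ 6 is 3.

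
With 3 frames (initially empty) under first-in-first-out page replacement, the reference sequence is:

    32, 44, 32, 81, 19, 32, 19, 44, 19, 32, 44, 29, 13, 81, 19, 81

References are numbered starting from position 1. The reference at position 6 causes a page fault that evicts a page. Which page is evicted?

pos 1: 32 -> fault, frames {32}
pos 2: 44 -> fault, frames {32,44}
pos 3: 32 -> hit
pos 4: 81 -> fault, frames {32,44,81}
pos 5: 19 -> fault, evict 32, frames {44,81,19}
pos 6: 32 -> fault, evict 44, frames {81,19,32}
At position 6, page 44 is evicted.

44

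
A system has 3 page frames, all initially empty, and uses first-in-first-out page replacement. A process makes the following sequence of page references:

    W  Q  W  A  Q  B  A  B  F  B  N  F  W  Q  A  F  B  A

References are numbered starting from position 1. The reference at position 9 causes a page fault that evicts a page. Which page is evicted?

pos 1: W: fault, frames [W]
pos 2: Q: fault, frames [W, Q]
pos 3: W: hit
pos 4: A: fault, frames [W, Q, A]
pos 5: Q: hit
pos 6: B: fault, evict W, frames [Q, A, B]
pos 7: A: hit
pos 8: B: hit
pos 9: F: fault, evict Q, frames [A, B, F]
At position 9, page Q is evicted.

Q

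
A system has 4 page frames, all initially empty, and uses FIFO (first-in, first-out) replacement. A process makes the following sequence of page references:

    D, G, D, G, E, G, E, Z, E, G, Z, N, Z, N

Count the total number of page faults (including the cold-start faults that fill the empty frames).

D → miss, frames {D}
G → miss, frames {D,G}
D → hit
G → hit
E → miss, frames {D,G,E}
G → hit
E → hit
Z → miss, frames {D,G,E,Z}
E → hit
G → hit
Z → hit
N → miss, evict D, frames {G,E,Z,N}
Z → hit
N → hit
Page faults: 5.

5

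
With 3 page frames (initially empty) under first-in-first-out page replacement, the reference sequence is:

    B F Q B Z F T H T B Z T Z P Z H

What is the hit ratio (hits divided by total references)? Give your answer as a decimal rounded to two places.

0.31

B -> fault, frames (B)
F -> fault, frames (B F)
Q -> fault, frames (B F Q)
B -> hit
Z -> fault, evict B, frames (F Q Z)
F -> hit
T -> fault, evict F, frames (Q Z T)
H -> fault, evict Q, frames (Z T H)
T -> hit
B -> fault, evict Z, frames (T H B)
Z -> fault, evict T, frames (H B Z)
T -> fault, evict H, frames (B Z T)
Z -> hit
P -> fault, evict B, frames (Z T P)
Z -> hit
H -> fault, evict Z, frames (T P H)
Hits: 5 of 16 references → 5/16 = 0.3125.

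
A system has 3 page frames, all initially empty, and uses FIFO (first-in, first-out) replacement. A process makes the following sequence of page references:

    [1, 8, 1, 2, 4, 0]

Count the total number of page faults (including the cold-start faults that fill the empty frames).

5

1: miss, frames [1]
8: miss, frames [1, 8]
1: hit
2: miss, frames [1, 8, 2]
4: miss, evict 1, frames [8, 2, 4]
0: miss, evict 8, frames [2, 4, 0]
Page faults: 5.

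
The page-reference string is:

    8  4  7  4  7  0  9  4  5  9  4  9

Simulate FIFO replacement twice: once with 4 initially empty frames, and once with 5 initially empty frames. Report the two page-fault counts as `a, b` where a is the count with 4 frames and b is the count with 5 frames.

4 frames: F F F . . F F . F . F . → 7 faults.
5 frames: F F F . . F F . F . . . → 6 faults.
6 < 7: adding a frame reduced faults, as is typical.

7, 6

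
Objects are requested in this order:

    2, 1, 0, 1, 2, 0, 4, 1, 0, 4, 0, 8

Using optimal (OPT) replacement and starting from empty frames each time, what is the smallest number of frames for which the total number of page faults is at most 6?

f=1: 12 faults
f=2: 8 faults
f=3: 5 faults
f=4: 5 faults
f=5: 5 faults
Smallest f with faults ≤ 6 is 3.

3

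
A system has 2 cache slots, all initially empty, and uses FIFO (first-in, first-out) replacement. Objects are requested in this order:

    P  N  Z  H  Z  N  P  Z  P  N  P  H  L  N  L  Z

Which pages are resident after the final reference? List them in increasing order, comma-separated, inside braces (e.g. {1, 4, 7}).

P: miss, frames [P]
N: miss, frames [P, N]
Z: miss, evict P, frames [N, Z]
H: miss, evict N, frames [Z, H]
Z: hit
N: miss, evict Z, frames [H, N]
P: miss, evict H, frames [N, P]
Z: miss, evict N, frames [P, Z]
P: hit
N: miss, evict P, frames [Z, N]
P: miss, evict Z, frames [N, P]
H: miss, evict N, frames [P, H]
L: miss, evict P, frames [H, L]
N: miss, evict H, frames [L, N]
L: hit
Z: miss, evict L, frames [N, Z]

{N, Z}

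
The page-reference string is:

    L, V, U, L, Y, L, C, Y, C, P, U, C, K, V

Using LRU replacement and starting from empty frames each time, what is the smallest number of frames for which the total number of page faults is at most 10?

f=1: 14 faults
f=2: 12 faults
f=3: 9 faults
f=4: 9 faults
f=5: 8 faults
f=6: 8 faults
f=7: 7 faults
Smallest f with faults ≤ 10 is 3.

3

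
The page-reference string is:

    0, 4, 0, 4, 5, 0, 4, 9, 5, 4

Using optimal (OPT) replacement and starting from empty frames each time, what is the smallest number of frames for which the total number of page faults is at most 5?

3

f=1: 10 faults
f=2: 6 faults
f=3: 4 faults
f=4: 4 faults
Smallest f with faults ≤ 5 is 3.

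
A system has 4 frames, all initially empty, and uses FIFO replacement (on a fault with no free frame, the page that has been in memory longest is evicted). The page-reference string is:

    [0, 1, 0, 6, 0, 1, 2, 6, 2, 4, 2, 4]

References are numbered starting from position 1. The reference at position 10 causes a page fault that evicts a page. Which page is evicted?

0

pos 1: 0 -> fault, frames {0}
pos 2: 1 -> fault, frames {0,1}
pos 3: 0 -> hit
pos 4: 6 -> fault, frames {0,1,6}
pos 5: 0 -> hit
pos 6: 1 -> hit
pos 7: 2 -> fault, frames {0,1,6,2}
pos 8: 6 -> hit
pos 9: 2 -> hit
pos 10: 4 -> fault, evict 0, frames {1,6,2,4}
At position 10, page 0 is evicted.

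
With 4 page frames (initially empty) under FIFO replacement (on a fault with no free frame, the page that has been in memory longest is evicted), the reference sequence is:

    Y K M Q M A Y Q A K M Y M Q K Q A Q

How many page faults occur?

Y -> miss, frames (Y)
K -> miss, frames (Y K)
M -> miss, frames (Y K M)
Q -> miss, frames (Y K M Q)
M -> hit
A -> miss, evict Y, frames (K M Q A)
Y -> miss, evict K, frames (M Q A Y)
Q -> hit
A -> hit
K -> miss, evict M, frames (Q A Y K)
M -> miss, evict Q, frames (A Y K M)
Y -> hit
M -> hit
Q -> miss, evict A, frames (Y K M Q)
K -> hit
Q -> hit
A -> miss, evict Y, frames (K M Q A)
Q -> hit
Page faults: 10.

10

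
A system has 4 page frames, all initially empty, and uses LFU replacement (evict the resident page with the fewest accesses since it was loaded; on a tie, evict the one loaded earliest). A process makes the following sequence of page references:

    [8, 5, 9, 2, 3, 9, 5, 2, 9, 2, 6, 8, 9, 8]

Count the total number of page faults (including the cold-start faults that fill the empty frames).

8: fault, frames {8}
5: fault, frames {8,5}
9: fault, frames {8,5,9}
2: fault, frames {8,5,9,2}
3: fault, evict 8, frames {5,9,2,3}
9: hit
5: hit
2: hit
9: hit
2: hit
6: fault, evict 3, frames {5,9,2,6}
8: fault, evict 6, frames {5,9,2,8}
9: hit
8: hit
Page faults: 7.

7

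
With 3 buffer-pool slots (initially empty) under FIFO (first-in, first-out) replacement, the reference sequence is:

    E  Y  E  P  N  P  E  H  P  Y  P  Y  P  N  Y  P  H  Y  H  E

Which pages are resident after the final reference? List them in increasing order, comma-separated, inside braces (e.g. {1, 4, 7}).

{E, H, N}

E -> fault, frames (E)
Y -> fault, frames (E Y)
E -> hit
P -> fault, frames (E Y P)
N -> fault, evict E, frames (Y P N)
P -> hit
E -> fault, evict Y, frames (P N E)
H -> fault, evict P, frames (N E H)
P -> fault, evict N, frames (E H P)
Y -> fault, evict E, frames (H P Y)
P -> hit
Y -> hit
P -> hit
N -> fault, evict H, frames (P Y N)
Y -> hit
P -> hit
H -> fault, evict P, frames (Y N H)
Y -> hit
H -> hit
E -> fault, evict Y, frames (N H E)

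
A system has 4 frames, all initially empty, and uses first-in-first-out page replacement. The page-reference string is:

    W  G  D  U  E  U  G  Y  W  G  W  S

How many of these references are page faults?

9

W → miss, frames [W]
G → miss, frames [W, G]
D → miss, frames [W, G, D]
U → miss, frames [W, G, D, U]
E → miss, evict W, frames [G, D, U, E]
U → hit
G → hit
Y → miss, evict G, frames [D, U, E, Y]
W → miss, evict D, frames [U, E, Y, W]
G → miss, evict U, frames [E, Y, W, G]
W → hit
S → miss, evict E, frames [Y, W, G, S]
Page faults: 9.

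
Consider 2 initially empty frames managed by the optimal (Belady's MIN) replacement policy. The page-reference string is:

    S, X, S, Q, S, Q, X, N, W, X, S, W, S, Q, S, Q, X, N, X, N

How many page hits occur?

10

S -> fault, frames [S]
X -> fault, frames [S, X]
S -> hit
Q -> fault, evict X, frames [S, Q]
S -> hit
Q -> hit
X -> fault, evict Q, frames [S, X]
N -> fault, evict S, frames [X, N]
W -> fault, evict N, frames [X, W]
X -> hit
S -> fault, evict X, frames [W, S]
W -> hit
S -> hit
Q -> fault, evict W, frames [S, Q]
S -> hit
Q -> hit
X -> fault, evict Q, frames [S, X]
N -> fault, evict S, frames [X, N]
X -> hit
N -> hit
Hits: 10.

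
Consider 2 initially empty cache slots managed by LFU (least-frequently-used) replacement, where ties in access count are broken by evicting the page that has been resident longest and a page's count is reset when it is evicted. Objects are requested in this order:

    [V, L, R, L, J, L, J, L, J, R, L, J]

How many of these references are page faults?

6

V: miss, frames (V)
L: miss, frames (V L)
R: miss, evict V, frames (L R)
L: hit
J: miss, evict R, frames (L J)
L: hit
J: hit
L: hit
J: hit
R: miss, evict J, frames (L R)
L: hit
J: miss, evict R, frames (L J)
Page faults: 6.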